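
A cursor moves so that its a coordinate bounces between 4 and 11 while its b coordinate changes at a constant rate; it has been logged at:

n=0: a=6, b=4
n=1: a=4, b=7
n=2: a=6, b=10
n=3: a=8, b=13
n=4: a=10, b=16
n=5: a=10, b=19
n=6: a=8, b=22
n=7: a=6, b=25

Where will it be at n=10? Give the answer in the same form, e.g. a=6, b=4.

a=8, b=34

The a coordinate reflects between 4 and 11, moving 2 per step.
  step 8: 6 → 4
  step 9: 4 → 6
  step 10: 6 → 8
The b coordinate changes by +3 each step: at step 10 it is 34.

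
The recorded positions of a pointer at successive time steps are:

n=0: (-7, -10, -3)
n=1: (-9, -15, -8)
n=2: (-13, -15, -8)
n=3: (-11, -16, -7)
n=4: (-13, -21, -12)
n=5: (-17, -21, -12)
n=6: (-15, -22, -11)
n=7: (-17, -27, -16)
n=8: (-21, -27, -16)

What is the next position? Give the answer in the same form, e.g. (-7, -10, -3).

The moves between consecutive positions are (-2, -5, -5), (-4, +0, +0), (+2, -1, +1), (-2, -5, -5), (-4, +0, +0), (+2, -1, +1), (-2, -5, -5), (-4, +0, +0); they repeat the 3-cycle [(-2, -5, -5), (-4, +0, +0), (+2, -1, +1)].
step 9: apply (+2, -1, +1) → (-19, -28, -15)

(-19, -28, -15)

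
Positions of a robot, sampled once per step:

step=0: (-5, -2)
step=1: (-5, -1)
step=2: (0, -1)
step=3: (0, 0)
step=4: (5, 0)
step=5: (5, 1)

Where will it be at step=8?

(15, 2)

Differencing gives (+0, +1), (+5, +0), (+0, +1), (+5, +0), (+0, +1). This is the pattern (+0, +1), (+5, +0) repeated.
step 6: apply (+5, +0) → (10, 1)
step 7: apply (+0, +1) → (10, 2)
step 8: apply (+5, +0) → (15, 2)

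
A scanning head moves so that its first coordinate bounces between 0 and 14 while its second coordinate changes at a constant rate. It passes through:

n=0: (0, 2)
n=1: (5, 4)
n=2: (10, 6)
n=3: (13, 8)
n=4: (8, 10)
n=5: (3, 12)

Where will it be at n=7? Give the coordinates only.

The first coordinate reflects between 0 and 14, moving 5 per step.
  step 6: 3 → 2
  step 7: 2 → 7
The second coordinate changes by +2 each step: at step 7 it is 16.

(7, 16)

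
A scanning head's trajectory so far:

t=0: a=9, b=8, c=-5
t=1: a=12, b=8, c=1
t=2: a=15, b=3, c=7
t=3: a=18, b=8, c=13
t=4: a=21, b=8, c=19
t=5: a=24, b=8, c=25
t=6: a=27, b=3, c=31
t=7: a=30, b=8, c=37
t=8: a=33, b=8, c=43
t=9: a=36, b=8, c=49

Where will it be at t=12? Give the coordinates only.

a=45, b=8, c=67

A: linear, +3 per step → 45 at step 12.
B: cycles through 8, 8, 3, 8 every 4 steps. Step 12 lands at position 0 of the cycle → 8.
C: linear, +6 per step → 67 at step 12.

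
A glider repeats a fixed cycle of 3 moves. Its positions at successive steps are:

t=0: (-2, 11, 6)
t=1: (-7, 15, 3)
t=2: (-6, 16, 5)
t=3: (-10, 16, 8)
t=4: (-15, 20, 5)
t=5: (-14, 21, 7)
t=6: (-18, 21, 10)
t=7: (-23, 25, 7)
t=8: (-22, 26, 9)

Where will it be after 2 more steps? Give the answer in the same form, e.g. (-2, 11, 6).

The moves between consecutive positions are (-5, +4, -3), (+1, +1, +2), (-4, +0, +3), (-5, +4, -3), (+1, +1, +2), (-4, +0, +3), (-5, +4, -3), (+1, +1, +2); they repeat the 3-cycle [(-5, +4, -3), (+1, +1, +2), (-4, +0, +3)].
step 9: apply (-4, +0, +3) → (-26, 26, 12)
step 10: apply (-5, +4, -3) → (-31, 30, 9)

(-31, 30, 9)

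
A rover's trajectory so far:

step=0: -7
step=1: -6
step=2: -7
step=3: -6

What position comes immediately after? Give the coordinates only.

-7

Consecutive displacements +1, -1, +1 scale by a factor of -1 each step.
step 4: -6 − 1 → -7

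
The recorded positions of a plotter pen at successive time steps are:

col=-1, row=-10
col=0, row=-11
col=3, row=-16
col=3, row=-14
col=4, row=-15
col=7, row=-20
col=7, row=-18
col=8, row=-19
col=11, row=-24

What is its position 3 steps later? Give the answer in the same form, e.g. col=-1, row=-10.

col=15, row=-28

The moves between consecutive positions are (+1, -1), (+3, -5), (+0, +2), (+1, -1), (+3, -5), (+0, +2), (+1, -1), (+3, -5); they repeat the 3-cycle [(+1, -1), (+3, -5), (+0, +2)].
step 9: apply (+0, +2) → col=11, row=-22
step 10: apply (+1, -1) → col=12, row=-23
step 11: apply (+3, -5) → col=15, row=-28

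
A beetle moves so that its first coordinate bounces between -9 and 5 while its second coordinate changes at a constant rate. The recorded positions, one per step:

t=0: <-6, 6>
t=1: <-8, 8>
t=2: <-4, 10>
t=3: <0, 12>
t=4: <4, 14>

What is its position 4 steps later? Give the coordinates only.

The first coordinate reflects between -9 and 5, moving 4 per step.
  step 5: 4 → 2
  step 6: 2 → -2
  step 7: -2 → -6
  step 8: -6 → -8
The second coordinate changes by +2 each step: at step 8 it is 22.

<-8, 22>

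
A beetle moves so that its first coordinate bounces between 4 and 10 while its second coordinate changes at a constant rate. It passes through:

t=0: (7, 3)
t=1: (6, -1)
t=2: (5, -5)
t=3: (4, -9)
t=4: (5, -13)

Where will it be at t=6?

(7, -21)

The first coordinate travels 1 per step and bounces off the walls at 4 and 10.
  step 5: 5 → 6
  step 6: 6 → 7
The second coordinate changes by -4 each step: at step 6 it is -21.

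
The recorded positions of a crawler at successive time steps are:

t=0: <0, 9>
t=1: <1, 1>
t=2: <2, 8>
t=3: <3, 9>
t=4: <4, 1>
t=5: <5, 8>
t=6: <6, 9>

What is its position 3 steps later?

<9, 9>

The first coordinate changes by +1 each step, so at step 9 it is 0 + 9·(1) = 9.
The second coordinate repeats the cycle [9, 1, 8] with period 3; step 9 mod 3 = 0, giving 9.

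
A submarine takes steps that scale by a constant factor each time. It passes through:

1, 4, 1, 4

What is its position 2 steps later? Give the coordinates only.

The jumps are +3, -3, +3 — a geometric progression with ratio -1.
step 4: 4 − 3 → 1
step 5: 1 + 3 → 4

4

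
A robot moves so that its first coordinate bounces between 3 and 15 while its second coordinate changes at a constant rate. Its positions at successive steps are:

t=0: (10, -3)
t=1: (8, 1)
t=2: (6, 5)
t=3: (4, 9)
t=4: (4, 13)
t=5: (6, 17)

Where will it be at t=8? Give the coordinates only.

(12, 29)

The first coordinate reflects between 3 and 15, moving 2 per step.
  step 6: 6 → 8
  step 7: 8 → 10
  step 8: 10 → 12
The second coordinate changes by +4 each step: at step 8 it is 29.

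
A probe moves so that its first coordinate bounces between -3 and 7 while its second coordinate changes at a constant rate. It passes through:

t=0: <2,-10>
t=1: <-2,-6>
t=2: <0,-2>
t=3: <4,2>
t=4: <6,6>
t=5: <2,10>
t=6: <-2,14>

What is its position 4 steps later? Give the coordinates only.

The first coordinate travels 4 per step and bounces off the walls at -3 and 7.
  step 7: -2 → 0
  step 8: 0 → 4
  step 9: 4 → 6
  step 10: 6 → 2
The second coordinate changes by +4 each step: at step 10 it is 30.

<2,30>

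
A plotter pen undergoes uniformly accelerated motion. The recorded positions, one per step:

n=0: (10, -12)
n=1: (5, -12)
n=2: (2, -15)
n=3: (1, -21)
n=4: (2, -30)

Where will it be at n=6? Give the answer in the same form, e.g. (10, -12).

First differences are (-5, +0), (-3, -3), (-1, -6), (+1, -9); their common second difference is (+2, -3) (constant acceleration).
step 5: (2, -30) + (+3, -12) → (5, -42)
step 6: (5, -42) + (+5, -15) → (10, -57)

(10, -57)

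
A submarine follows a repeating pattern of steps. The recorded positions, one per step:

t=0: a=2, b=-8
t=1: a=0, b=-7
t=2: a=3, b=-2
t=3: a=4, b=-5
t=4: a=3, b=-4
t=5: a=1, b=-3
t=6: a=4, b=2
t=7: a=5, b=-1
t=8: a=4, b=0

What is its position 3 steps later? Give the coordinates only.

Differencing gives (-2, +1), (+3, +5), (+1, -3), (-1, +1), (-2, +1), (+3, +5), (+1, -3), (-1, +1). This is the pattern (-2, +1), (+3, +5), (+1, -3), (-1, +1) repeated.
step 9: apply (-2, +1) → a=2, b=1
step 10: apply (+3, +5) → a=5, b=6
step 11: apply (+1, -3) → a=6, b=3

a=6, b=3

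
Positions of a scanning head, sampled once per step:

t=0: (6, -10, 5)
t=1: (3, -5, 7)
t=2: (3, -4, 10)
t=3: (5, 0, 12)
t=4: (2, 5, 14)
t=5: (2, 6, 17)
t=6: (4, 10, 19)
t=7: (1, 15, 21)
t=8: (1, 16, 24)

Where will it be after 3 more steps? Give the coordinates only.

(0, 26, 31)

Differencing gives (-3, +5, +2), (+0, +1, +3), (+2, +4, +2), (-3, +5, +2), (+0, +1, +3), (+2, +4, +2), (-3, +5, +2), (+0, +1, +3). This is the pattern (-3, +5, +2), (+0, +1, +3), (+2, +4, +2) repeated.
step 9: apply (+2, +4, +2) → (3, 20, 26)
step 10: apply (-3, +5, +2) → (0, 25, 28)
step 11: apply (+0, +1, +3) → (0, 26, 31)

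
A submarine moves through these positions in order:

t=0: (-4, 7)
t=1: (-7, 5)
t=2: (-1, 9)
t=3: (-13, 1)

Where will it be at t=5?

(-37, -15)

Step-to-step displacements: (-3, -2), (+6, +4), (-12, -8); each is -2× the previous.
step 4: (-13, 1) + (+24, +16) → (11, 17)
step 5: (11, 17) + (-48, -32) → (-37, -15)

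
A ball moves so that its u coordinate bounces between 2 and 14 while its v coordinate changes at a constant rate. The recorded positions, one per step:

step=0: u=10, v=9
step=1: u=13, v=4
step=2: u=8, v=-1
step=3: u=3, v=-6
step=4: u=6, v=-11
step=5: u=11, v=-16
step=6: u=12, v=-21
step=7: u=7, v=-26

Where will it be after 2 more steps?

u=7, v=-36

The u coordinate travels 5 per step and bounces off the walls at 2 and 14.
  step 8: 7 → 2
  step 9: 2 → 7
The v coordinate changes by -5 each step: at step 9 it is -36.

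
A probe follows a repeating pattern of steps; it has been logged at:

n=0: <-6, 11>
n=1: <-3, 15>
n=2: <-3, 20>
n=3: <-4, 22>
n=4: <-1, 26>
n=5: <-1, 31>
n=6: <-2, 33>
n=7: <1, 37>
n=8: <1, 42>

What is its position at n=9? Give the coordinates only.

Step-to-step displacements: <+3, +4>, <+0, +5>, <-1, +2>, <+3, +4>, <+0, +5>, <-1, +2>, <+3, +4>, <+0, +5> — a repeating cycle of length 3.
step 9: apply <-1, +2> → <0, 44>

<0, 44>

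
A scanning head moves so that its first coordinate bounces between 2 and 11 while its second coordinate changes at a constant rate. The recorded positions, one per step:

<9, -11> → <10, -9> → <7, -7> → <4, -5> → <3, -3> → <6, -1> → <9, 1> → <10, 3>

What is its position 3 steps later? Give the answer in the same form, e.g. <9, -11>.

The first coordinate travels 3 per step and bounces off the walls at 2 and 11.
  step 8: 10 → 7
  step 9: 7 → 4
  step 10: 4 → 3
The second coordinate changes by +2 each step: at step 10 it is 9.

<3, 9>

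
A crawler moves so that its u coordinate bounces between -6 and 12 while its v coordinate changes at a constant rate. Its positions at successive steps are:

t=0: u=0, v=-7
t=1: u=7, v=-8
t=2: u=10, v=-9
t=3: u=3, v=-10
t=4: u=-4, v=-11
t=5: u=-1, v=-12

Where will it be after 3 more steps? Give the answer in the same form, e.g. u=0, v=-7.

The u coordinate reflects between -6 and 12, moving 7 per step.
  step 6: -1 → 6
  step 7: 6 → 11
  step 8: 11 → 4
The v coordinate changes by -1 each step: at step 8 it is -15.

u=4, v=-15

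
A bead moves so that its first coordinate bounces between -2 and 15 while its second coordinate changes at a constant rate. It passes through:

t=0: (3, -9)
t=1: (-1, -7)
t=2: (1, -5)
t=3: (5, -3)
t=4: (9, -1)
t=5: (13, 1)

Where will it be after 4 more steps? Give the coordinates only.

The first coordinate travels 4 per step and bounces off the walls at -2 and 15.
  step 6: 13 → 13
  step 7: 13 → 9
  step 8: 9 → 5
  step 9: 5 → 1
The second coordinate changes by +2 each step: at step 9 it is 9.

(1, 9)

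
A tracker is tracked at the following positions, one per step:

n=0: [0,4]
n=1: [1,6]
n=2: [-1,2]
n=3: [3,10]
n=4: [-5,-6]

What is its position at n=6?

[-21,-38]

The jumps are [+1,+2], [-2,-4], [+4,+8], [-8,-16] — a geometric progression with ratio -2.
step 5: [-5,-6] + [+16,+32] → [11,26]
step 6: [11,26] + [-32,-64] → [-21,-38]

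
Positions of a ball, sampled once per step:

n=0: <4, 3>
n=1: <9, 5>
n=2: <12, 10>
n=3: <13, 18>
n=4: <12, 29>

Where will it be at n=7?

<-3, 80>

Successive displacements: <+5, +2>, <+3, +5>, <+1, +8>, <-1, +11> — each changes by <-2, +3>.
step 5: <12, 29> + <-3, +14> → <9, 43>
step 6: <9, 43> + <-5, +17> → <4, 60>
step 7: <4, 60> + <-7, +20> → <-3, 80>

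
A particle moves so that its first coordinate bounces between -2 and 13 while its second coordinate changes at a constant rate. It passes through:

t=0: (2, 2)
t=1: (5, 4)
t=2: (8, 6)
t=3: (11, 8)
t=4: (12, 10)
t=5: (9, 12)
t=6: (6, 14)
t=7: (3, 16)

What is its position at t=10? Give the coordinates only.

(2, 22)

The first coordinate reflects between -2 and 13, moving 3 per step.
  step 8: 3 → 0
  step 9: 0 → -1
  step 10: -1 → 2
The second coordinate changes by +2 each step: at step 10 it is 22.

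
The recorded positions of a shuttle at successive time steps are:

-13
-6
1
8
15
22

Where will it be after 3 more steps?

The position changes by +7 every step.
step 6: 22 + 7 → 29
step 7: 29 + 7 → 36
step 8: 36 + 7 → 43

43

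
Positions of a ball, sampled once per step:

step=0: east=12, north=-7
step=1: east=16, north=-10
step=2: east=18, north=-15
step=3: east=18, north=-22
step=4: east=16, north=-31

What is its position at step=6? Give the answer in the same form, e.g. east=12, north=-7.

Successive displacements: (+4,-3), (+2,-5), (+0,-7), (-2,-9) — each changes by (-2,-2).
step 5: east=16, north=-31 + (-4,-11) → east=12, north=-42
step 6: east=12, north=-42 + (-6,-13) → east=6, north=-55

east=6, north=-55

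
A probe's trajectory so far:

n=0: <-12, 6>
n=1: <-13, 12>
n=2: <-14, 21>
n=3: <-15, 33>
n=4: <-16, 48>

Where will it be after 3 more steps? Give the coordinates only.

Taking differences between consecutive positions: <-1, +6>, <-1, +9>, <-1, +12>, <-1, +15>. These grow by <+0, +3> each step.
step 5: <-16, 48> + <-1, +18> → <-17, 66>
step 6: <-17, 66> + <-1, +21> → <-18, 87>
step 7: <-18, 87> + <-1, +24> → <-19, 111>

<-19, 111>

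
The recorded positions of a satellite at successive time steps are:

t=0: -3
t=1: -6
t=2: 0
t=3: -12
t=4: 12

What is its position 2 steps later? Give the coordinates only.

60

Consecutive displacements -3, +6, -12, +24 scale by a factor of -2 each step.
step 5: 12 − 48 → -36
step 6: -36 + 96 → 60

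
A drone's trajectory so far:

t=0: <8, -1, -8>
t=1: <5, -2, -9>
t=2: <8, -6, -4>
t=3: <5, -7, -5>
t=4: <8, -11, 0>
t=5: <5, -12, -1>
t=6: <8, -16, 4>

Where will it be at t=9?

<5, -22, 7>

Step-to-step displacements: <-3, -1, -1>, <+3, -4, +5>, <-3, -1, -1>, <+3, -4, +5>, <-3, -1, -1>, <+3, -4, +5> — a repeating cycle of length 2.
step 7: apply <-3, -1, -1> → <5, -17, 3>
step 8: apply <+3, -4, +5> → <8, -21, 8>
step 9: apply <-3, -1, -1> → <5, -22, 7>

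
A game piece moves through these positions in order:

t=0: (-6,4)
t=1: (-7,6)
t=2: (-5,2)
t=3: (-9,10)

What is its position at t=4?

(-1,-6)

Consecutive displacements (-1,+2), (+2,-4), (-4,+8) scale by a factor of -2 each step.
step 4: (-9,10) + (+8,-16) → (-1,-6)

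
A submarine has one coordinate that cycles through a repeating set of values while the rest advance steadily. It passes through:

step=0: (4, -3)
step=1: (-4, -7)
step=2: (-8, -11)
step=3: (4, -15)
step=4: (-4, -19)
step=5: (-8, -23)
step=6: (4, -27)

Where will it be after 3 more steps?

(4, -39)

The first coordinate repeats the cycle [4, -4, -8] with period 3; step 9 mod 3 = 0, giving 4.
The second coordinate changes by -4 each step, so at step 9 it is -3 + 9·(-4) = -39.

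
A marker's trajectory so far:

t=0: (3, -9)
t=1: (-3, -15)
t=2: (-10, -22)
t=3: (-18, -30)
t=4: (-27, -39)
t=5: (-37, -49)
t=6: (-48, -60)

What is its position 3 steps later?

Successive displacements: (-6, -6), (-7, -7), (-8, -8), (-9, -9), (-10, -10), (-11, -11) — each changes by (-1, -1).
step 7: (-48, -60) + (-12, -12) → (-60, -72)
step 8: (-60, -72) + (-13, -13) → (-73, -85)
step 9: (-73, -85) + (-14, -14) → (-87, -99)

(-87, -99)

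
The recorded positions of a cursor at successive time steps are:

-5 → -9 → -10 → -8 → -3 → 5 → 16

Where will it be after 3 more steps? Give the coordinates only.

First differences are -4, -1, +2, +5, +8, +11; their common second difference is +3 (constant acceleration).
step 7: 16 + 14 → 30
step 8: 30 + 17 → 47
step 9: 47 + 20 → 67

67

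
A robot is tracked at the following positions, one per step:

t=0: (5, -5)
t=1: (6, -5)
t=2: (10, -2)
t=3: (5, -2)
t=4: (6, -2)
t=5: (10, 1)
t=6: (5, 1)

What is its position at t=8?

Step-to-step displacements: (+1, +0), (+4, +3), (-5, +0), (+1, +0), (+4, +3), (-5, +0) — a repeating cycle of length 3.
step 7: apply (+1, +0) → (6, 1)
step 8: apply (+4, +3) → (10, 4)

(10, 4)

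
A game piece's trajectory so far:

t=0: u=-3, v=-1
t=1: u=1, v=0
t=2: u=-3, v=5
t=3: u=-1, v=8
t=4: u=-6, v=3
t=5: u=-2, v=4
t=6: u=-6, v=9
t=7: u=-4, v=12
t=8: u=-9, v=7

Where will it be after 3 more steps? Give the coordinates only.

u=-7, v=16

Step-to-step displacements: (+4,+1), (-4,+5), (+2,+3), (-5,-5), (+4,+1), (-4,+5), (+2,+3), (-5,-5) — a repeating cycle of length 4.
step 9: apply (+4,+1) → u=-5, v=8
step 10: apply (-4,+5) → u=-9, v=13
step 11: apply (+2,+3) → u=-7, v=16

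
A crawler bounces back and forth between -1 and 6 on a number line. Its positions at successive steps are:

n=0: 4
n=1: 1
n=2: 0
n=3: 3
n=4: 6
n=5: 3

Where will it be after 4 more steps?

5

The value travels 3 per step and bounces off the walls at -1 and 6.
  step 6: 3 → 0
  step 7: 0 → 1
  step 8: 1 → 4
  step 9: 4 → 5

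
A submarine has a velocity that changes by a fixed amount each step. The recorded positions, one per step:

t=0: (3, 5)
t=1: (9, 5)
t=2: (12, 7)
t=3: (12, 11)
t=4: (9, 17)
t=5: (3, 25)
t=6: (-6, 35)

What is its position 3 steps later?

Successive displacements: (+6, +0), (+3, +2), (+0, +4), (-3, +6), (-6, +8), (-9, +10) — each changes by (-3, +2).
step 7: (-6, 35) + (-12, +12) → (-18, 47)
step 8: (-18, 47) + (-15, +14) → (-33, 61)
step 9: (-33, 61) + (-18, +16) → (-51, 77)

(-51, 77)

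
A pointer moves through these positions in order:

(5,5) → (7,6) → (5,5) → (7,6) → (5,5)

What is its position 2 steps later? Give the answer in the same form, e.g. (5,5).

Step-to-step displacements: (+2,+1), (-2,-1), (+2,+1), (-2,-1); each is -1× the previous.
step 5: (5,5) + (+2,+1) → (7,6)
step 6: (7,6) + (-2,-1) → (5,5)

(5,5)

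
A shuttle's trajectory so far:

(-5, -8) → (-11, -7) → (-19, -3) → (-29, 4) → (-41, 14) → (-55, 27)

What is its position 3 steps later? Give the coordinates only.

(-109, 84)

Successive displacements: (-6, +1), (-8, +4), (-10, +7), (-12, +10), (-14, +13) — each changes by (-2, +3).
step 6: (-55, 27) + (-16, +16) → (-71, 43)
step 7: (-71, 43) + (-18, +19) → (-89, 62)
step 8: (-89, 62) + (-20, +22) → (-109, 84)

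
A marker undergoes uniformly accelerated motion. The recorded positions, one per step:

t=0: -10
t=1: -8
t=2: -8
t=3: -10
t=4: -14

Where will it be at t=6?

Successive displacements: +2, +0, -2, -4 — each changes by -2.
step 5: -14 − 6 → -20
step 6: -20 − 8 → -28

-28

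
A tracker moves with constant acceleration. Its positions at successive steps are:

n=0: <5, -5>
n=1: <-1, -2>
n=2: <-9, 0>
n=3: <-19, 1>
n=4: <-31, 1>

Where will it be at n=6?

<-61, -2>

Taking differences between consecutive positions: <-6, +3>, <-8, +2>, <-10, +1>, <-12, +0>. These grow by <-2, -1> each step.
step 5: <-31, 1> + <-14, -1> → <-45, 0>
step 6: <-45, 0> + <-16, -2> → <-61, -2>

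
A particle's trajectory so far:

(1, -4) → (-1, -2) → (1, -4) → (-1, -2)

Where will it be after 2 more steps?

(-1, -2)

Consecutive displacements (-2, +2), (+2, -2), (-2, +2) scale by a factor of -1 each step.
step 4: (-1, -2) + (+2, -2) → (1, -4)
step 5: (1, -4) + (-2, +2) → (-1, -2)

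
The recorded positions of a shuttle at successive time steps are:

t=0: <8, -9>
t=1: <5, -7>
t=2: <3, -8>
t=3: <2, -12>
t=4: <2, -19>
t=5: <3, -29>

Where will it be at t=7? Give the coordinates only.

Successive displacements: <-3, +2>, <-2, -1>, <-1, -4>, <+0, -7>, <+1, -10> — each changes by <+1, -3>.
step 6: <3, -29> + <+2, -13> → <5, -42>
step 7: <5, -42> + <+3, -16> → <8, -58>

<8, -58>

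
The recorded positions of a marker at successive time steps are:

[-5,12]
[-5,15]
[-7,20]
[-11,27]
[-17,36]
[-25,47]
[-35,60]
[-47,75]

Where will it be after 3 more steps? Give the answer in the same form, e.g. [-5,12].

[-95,132]

Successive displacements: [+0,+3], [-2,+5], [-4,+7], [-6,+9], [-8,+11], [-10,+13], [-12,+15] — each changes by [-2,+2].
step 8: [-47,75] + [-14,+17] → [-61,92]
step 9: [-61,92] + [-16,+19] → [-77,111]
step 10: [-77,111] + [-18,+21] → [-95,132]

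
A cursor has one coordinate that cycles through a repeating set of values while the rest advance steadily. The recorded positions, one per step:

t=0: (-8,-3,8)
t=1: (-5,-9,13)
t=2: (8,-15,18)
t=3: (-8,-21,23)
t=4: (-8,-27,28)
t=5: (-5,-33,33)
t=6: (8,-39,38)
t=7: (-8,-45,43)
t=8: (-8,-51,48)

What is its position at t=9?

First: cycles through -8, -5, 8, -8 every 4 steps. Step 9 lands at position 1 of the cycle → -5.
Second: linear, -6 per step → -57 at step 9.
Third: linear, +5 per step → 53 at step 9.

(-5,-57,53)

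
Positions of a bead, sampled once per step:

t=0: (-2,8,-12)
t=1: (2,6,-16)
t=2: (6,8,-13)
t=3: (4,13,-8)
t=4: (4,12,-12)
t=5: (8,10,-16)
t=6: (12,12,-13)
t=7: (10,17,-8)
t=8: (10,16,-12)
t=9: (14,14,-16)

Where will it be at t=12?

(16,20,-12)

Step-to-step displacements: (+4,-2,-4), (+4,+2,+3), (-2,+5,+5), (+0,-1,-4), (+4,-2,-4), (+4,+2,+3), (-2,+5,+5), (+0,-1,-4), (+4,-2,-4) — a repeating cycle of length 4.
step 10: apply (+4,+2,+3) → (18,16,-13)
step 11: apply (-2,+5,+5) → (16,21,-8)
step 12: apply (+0,-1,-4) → (16,20,-12)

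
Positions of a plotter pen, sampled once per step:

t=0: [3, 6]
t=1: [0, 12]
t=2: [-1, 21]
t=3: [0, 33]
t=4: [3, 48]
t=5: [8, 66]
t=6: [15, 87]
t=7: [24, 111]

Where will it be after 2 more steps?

First differences are [-3, +6], [-1, +9], [+1, +12], [+3, +15], [+5, +18], [+7, +21], [+9, +24]; their common second difference is [+2, +3] (constant acceleration).
step 8: [24, 111] + [+11, +27] → [35, 138]
step 9: [35, 138] + [+13, +30] → [48, 168]

[48, 168]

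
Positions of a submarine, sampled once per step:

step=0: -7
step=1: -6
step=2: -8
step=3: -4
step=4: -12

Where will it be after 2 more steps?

Step-to-step displacements: +1, -2, +4, -8; each is -2× the previous.
step 5: -12 + 16 → 4
step 6: 4 − 32 → -28

-28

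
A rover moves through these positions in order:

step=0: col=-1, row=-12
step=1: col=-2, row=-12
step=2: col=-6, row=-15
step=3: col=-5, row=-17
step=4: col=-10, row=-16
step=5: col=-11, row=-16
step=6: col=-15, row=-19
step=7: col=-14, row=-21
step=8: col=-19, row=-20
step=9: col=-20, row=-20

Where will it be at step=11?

Step-to-step displacements: (-1, +0), (-4, -3), (+1, -2), (-5, +1), (-1, +0), (-4, -3), (+1, -2), (-5, +1), (-1, +0) — a repeating cycle of length 4.
step 10: apply (-4, -3) → col=-24, row=-23
step 11: apply (+1, -2) → col=-23, row=-25

col=-23, row=-25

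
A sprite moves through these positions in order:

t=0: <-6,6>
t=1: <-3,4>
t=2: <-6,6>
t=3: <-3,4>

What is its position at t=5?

<-3,4>

Step-to-step displacements: <+3,-2>, <-3,+2>, <+3,-2>; each is -1× the previous.
step 4: <-3,4> + <-3,+2> → <-6,6>
step 5: <-6,6> + <+3,-2> → <-3,4>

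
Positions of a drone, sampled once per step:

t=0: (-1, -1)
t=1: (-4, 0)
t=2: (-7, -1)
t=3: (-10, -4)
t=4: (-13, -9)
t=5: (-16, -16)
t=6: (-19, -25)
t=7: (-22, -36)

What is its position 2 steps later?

(-28, -64)

Successive displacements: (-3, +1), (-3, -1), (-3, -3), (-3, -5), (-3, -7), (-3, -9), (-3, -11) — each changes by (+0, -2).
step 8: (-22, -36) + (-3, -13) → (-25, -49)
step 9: (-25, -49) + (-3, -15) → (-28, -64)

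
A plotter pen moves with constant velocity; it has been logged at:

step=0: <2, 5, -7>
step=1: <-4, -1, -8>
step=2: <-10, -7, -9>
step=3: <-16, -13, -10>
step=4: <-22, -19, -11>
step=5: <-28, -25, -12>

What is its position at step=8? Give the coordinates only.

<-46, -43, -15>

Each step adds <-6, -6, -1> to the position.
step 6: <-28, -25, -12> + <-6, -6, -1> → <-34, -31, -13>
step 7: <-34, -31, -13> + <-6, -6, -1> → <-40, -37, -14>
step 8: <-40, -37, -14> + <-6, -6, -1> → <-46, -43, -15>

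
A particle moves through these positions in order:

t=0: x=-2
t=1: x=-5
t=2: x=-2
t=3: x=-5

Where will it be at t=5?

x=-5

The jumps are -3, +3, -3 — a geometric progression with ratio -1.
step 4: -5 + 3 → x=-2
step 5: -2 − 3 → x=-5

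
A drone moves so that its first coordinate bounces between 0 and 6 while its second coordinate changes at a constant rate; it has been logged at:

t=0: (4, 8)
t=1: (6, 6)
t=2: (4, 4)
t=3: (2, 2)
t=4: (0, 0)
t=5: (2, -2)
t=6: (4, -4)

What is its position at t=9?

(2, -10)

The first coordinate travels 2 per step and bounces off the walls at 0 and 6.
  step 7: 4 → 6
  step 8: 6 → 4
  step 9: 4 → 2
The second coordinate changes by -2 each step: at step 9 it is -10.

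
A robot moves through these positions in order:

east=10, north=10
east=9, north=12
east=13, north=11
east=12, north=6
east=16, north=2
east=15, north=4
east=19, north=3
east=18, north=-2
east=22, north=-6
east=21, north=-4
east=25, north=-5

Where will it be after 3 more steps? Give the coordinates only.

east=27, north=-12

Step-to-step displacements: (-1, +2), (+4, -1), (-1, -5), (+4, -4), (-1, +2), (+4, -1), (-1, -5), (+4, -4), (-1, +2), (+4, -1) — a repeating cycle of length 4.
step 11: apply (-1, -5) → east=24, north=-10
step 12: apply (+4, -4) → east=28, north=-14
step 13: apply (-1, +2) → east=27, north=-12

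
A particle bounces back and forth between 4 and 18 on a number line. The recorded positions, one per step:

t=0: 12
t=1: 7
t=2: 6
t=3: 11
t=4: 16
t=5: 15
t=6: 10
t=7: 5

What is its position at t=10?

The value reflects between 4 and 18, moving 5 per step.
  step 8: 5 → 8
  step 9: 8 → 13
  step 10: 13 → 18

18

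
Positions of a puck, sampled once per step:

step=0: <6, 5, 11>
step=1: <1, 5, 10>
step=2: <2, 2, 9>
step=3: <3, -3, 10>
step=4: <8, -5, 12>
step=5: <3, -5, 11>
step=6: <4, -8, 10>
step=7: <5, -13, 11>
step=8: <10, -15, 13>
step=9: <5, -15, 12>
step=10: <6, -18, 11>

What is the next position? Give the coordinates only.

Step-to-step displacements: <-5, +0, -1>, <+1, -3, -1>, <+1, -5, +1>, <+5, -2, +2>, <-5, +0, -1>, <+1, -3, -1>, <+1, -5, +1>, <+5, -2, +2>, <-5, +0, -1>, <+1, -3, -1> — a repeating cycle of length 4.
step 11: apply <+1, -5, +1> → <7, -23, 12>

<7, -23, 12>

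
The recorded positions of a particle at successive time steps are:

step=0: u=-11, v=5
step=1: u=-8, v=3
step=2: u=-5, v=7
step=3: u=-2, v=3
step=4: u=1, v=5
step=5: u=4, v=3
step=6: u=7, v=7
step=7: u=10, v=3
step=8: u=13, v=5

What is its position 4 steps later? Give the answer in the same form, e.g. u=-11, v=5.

U: linear, +3 per step → 25 at step 12.
V: cycles through 5, 3, 7, 3 every 4 steps. Step 12 lands at position 0 of the cycle → 5.

u=25, v=5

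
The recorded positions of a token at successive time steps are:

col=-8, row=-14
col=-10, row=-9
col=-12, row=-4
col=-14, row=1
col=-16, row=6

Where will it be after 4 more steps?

col=-24, row=26

Constant displacement of (-2,+5) per step.
step 5: col=-16, row=6 + (-2,+5) → col=-18, row=11
step 6: col=-18, row=11 + (-2,+5) → col=-20, row=16
step 7: col=-20, row=16 + (-2,+5) → col=-22, row=21
step 8: col=-22, row=21 + (-2,+5) → col=-24, row=26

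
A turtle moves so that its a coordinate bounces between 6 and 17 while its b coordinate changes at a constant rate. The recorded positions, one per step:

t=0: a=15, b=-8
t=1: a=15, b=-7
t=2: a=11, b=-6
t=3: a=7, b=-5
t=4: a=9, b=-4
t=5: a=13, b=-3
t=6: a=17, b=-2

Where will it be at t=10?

a=11, b=2

The a coordinate reflects between 6 and 17, moving 4 per step.
  step 7: 17 → 13
  step 8: 13 → 9
  step 9: 9 → 7
  step 10: 7 → 11
The b coordinate changes by +1 each step: at step 10 it is 2.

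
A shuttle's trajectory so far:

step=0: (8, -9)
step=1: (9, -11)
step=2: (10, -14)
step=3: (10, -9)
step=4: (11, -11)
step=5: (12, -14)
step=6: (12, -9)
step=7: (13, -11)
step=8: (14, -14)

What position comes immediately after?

Differencing gives (+1, -2), (+1, -3), (+0, +5), (+1, -2), (+1, -3), (+0, +5), (+1, -2), (+1, -3). This is the pattern (+1, -2), (+1, -3), (+0, +5) repeated.
step 9: apply (+0, +5) → (14, -9)

(14, -9)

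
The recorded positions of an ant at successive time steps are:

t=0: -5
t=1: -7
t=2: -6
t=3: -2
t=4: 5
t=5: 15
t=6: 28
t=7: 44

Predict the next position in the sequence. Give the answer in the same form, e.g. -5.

Successive displacements: -2, +1, +4, +7, +10, +13, +16 — each changes by +3.
step 8: 44 + 19 → 63

63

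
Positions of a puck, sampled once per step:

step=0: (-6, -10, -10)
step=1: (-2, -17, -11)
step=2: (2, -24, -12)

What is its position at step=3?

(6, -31, -13)

Each step adds (+4, -7, -1) to the position.
step 3: (2, -24, -12) + (+4, -7, -1) → (6, -31, -13)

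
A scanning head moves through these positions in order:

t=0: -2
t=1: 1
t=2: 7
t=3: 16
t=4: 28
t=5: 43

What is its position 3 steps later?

Taking differences between consecutive positions: +3, +6, +9, +12, +15. These grow by +3 each step.
step 6: 43 + 18 → 61
step 7: 61 + 21 → 82
step 8: 82 + 24 → 106

106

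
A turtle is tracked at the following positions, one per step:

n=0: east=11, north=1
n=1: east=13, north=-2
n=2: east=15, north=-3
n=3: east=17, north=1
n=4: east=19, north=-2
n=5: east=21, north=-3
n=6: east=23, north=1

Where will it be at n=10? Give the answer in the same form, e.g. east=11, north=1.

The east coordinate changes by +2 each step, so at step 10 it is 11 + 10·(2) = 31.
The north coordinate repeats the cycle [1, -2, -3] with period 3; step 10 mod 3 = 1, giving -2.

east=31, north=-2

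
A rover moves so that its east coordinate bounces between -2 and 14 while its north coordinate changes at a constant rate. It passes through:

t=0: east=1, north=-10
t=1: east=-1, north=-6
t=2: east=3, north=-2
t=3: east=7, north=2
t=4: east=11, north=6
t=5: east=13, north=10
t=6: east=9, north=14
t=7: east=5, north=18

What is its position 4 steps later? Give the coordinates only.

The east coordinate reflects between -2 and 14, moving 4 per step.
  step 8: 5 → 1
  step 9: 1 → -1
  step 10: -1 → 3
  step 11: 3 → 7
The north coordinate changes by +4 each step: at step 11 it is 34.

east=7, north=34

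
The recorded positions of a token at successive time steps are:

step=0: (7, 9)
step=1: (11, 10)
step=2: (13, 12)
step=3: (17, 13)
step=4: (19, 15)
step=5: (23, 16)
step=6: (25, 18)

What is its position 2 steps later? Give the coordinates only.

(31, 21)

Differencing gives (+4, +1), (+2, +2), (+4, +1), (+2, +2), (+4, +1), (+2, +2). This is the pattern (+4, +1), (+2, +2) repeated.
step 7: apply (+4, +1) → (29, 19)
step 8: apply (+2, +2) → (31, 21)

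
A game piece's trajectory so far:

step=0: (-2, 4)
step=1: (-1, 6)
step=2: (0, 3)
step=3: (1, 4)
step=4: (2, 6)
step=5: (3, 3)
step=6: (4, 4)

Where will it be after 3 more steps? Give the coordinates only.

First: linear, +1 per step → 7 at step 9.
Second: cycles through 4, 6, 3 every 3 steps. Step 9 lands at position 0 of the cycle → 4.

(7, 4)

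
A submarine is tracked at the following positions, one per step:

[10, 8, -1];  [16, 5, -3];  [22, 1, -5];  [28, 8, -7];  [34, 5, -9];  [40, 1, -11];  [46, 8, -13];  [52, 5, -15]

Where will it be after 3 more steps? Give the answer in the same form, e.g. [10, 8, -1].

The first coordinate changes by +6 each step, so at step 10 it is 10 + 10·(6) = 70.
The second coordinate repeats the cycle [8, 5, 1] with period 3; step 10 mod 3 = 1, giving 5.
The third coordinate changes by -2 each step, so at step 10 it is -1 + 10·(-2) = -21.

[70, 5, -21]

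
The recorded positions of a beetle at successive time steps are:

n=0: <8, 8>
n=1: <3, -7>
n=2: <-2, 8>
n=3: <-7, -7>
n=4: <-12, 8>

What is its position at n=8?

First: linear, -5 per step → -32 at step 8.
Second: cycles through 8, -7 every 2 steps. Step 8 lands at position 0 of the cycle → 8.

<-32, 8>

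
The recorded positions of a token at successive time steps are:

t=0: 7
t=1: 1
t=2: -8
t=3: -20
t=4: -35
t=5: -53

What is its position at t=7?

Successive displacements: -6, -9, -12, -15, -18 — each changes by -3.
step 6: -53 − 21 → -74
step 7: -74 − 24 → -98

-98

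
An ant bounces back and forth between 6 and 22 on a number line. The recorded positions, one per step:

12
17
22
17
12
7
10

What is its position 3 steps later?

19

The value reflects between 6 and 22, moving 5 per step.
  step 7: 10 → 15
  step 8: 15 → 20
  step 9: 20 → 19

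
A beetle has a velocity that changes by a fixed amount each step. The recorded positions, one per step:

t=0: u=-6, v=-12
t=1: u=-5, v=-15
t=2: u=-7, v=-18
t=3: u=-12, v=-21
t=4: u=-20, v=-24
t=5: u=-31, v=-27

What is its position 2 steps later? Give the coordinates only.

Successive displacements: (+1,-3), (-2,-3), (-5,-3), (-8,-3), (-11,-3) — each changes by (-3,+0).
step 6: u=-31, v=-27 + (-14,-3) → u=-45, v=-30
step 7: u=-45, v=-30 + (-17,-3) → u=-62, v=-33

u=-62, v=-33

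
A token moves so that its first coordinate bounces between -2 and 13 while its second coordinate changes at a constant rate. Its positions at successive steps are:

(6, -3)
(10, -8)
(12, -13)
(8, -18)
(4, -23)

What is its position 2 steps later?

(0, -33)

The first coordinate travels 4 per step and bounces off the walls at -2 and 13.
  step 5: 4 → 0
  step 6: 0 → 0
The second coordinate changes by -5 each step: at step 6 it is -33.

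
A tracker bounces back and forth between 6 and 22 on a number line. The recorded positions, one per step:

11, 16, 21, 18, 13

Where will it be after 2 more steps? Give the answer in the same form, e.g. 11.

9

The value reflects between 6 and 22, moving 5 per step.
  step 5: 13 → 8
  step 6: 8 → 9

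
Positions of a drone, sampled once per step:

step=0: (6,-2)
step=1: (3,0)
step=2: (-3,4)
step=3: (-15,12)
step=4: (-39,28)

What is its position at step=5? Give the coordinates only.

(-87,60)

Consecutive displacements (-3,+2), (-6,+4), (-12,+8), (-24,+16) scale by a factor of 2 each step.
step 5: (-39,28) + (-48,+32) → (-87,60)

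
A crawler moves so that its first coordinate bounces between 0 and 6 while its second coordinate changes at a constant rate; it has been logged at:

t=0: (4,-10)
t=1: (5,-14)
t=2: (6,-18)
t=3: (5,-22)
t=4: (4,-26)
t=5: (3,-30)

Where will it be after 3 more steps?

The first coordinate reflects between 0 and 6, moving 1 per step.
  step 6: 3 → 2
  step 7: 2 → 1
  step 8: 1 → 0
The second coordinate changes by -4 each step: at step 8 it is -42.

(0,-42)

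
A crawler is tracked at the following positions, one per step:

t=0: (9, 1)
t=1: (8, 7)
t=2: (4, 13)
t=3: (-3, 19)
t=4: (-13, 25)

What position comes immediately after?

(-26, 31)

Successive displacements: (-1, +6), (-4, +6), (-7, +6), (-10, +6) — each changes by (-3, +0).
step 5: (-13, 25) + (-13, +6) → (-26, 31)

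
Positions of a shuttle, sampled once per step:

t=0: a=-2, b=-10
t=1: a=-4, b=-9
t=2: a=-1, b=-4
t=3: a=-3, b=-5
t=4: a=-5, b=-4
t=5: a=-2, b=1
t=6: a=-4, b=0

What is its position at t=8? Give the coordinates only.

a=-3, b=6

Differencing gives (-2, +1), (+3, +5), (-2, -1), (-2, +1), (+3, +5), (-2, -1). This is the pattern (-2, +1), (+3, +5), (-2, -1) repeated.
step 7: apply (-2, +1) → a=-6, b=1
step 8: apply (+3, +5) → a=-3, b=6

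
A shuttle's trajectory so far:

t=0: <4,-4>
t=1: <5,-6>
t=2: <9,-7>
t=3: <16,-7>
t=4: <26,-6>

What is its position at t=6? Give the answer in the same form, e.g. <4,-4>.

<55,-1>

Taking differences between consecutive positions: <+1,-2>, <+4,-1>, <+7,+0>, <+10,+1>. These grow by <+3,+1> each step.
step 5: <26,-6> + <+13,+2> → <39,-4>
step 6: <39,-4> + <+16,+3> → <55,-1>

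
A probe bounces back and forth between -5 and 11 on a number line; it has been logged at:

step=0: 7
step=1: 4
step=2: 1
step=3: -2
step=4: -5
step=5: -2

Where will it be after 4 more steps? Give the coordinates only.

10

The value travels 3 per step and bounces off the walls at -5 and 11.
  step 6: -2 → 1
  step 7: 1 → 4
  step 8: 4 → 7
  step 9: 7 → 10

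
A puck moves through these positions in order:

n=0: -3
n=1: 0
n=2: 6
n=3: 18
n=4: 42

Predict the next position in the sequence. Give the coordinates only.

Consecutive displacements +3, +6, +12, +24 scale by a factor of 2 each step.
step 5: 42 + 48 → 90

90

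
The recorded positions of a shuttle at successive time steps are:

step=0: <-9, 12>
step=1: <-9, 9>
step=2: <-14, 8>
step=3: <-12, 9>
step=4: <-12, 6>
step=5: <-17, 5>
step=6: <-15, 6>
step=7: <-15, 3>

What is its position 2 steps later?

Step-to-step displacements: <+0, -3>, <-5, -1>, <+2, +1>, <+0, -3>, <-5, -1>, <+2, +1>, <+0, -3> — a repeating cycle of length 3.
step 8: apply <-5, -1> → <-20, 2>
step 9: apply <+2, +1> → <-18, 3>

<-18, 3>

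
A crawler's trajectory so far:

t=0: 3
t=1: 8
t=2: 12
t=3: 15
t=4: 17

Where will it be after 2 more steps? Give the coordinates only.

18

Taking differences between consecutive positions: +5, +4, +3, +2. These grow by -1 each step.
step 5: 17 + 1 → 18
step 6: 18 + 0 → 18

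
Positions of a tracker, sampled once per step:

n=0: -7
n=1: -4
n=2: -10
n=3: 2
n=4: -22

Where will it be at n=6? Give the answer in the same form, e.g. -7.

The jumps are +3, -6, +12, -24 — a geometric progression with ratio -2.
step 5: -22 + 48 → 26
step 6: 26 − 96 → -70

-70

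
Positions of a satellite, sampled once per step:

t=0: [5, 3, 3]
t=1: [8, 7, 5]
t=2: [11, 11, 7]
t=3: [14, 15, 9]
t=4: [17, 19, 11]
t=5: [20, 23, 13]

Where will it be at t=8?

[29, 35, 19]

Each step adds [+3, +4, +2] to the position.
step 6: [20, 23, 13] + [+3, +4, +2] → [23, 27, 15]
step 7: [23, 27, 15] + [+3, +4, +2] → [26, 31, 17]
step 8: [26, 31, 17] + [+3, +4, +2] → [29, 35, 19]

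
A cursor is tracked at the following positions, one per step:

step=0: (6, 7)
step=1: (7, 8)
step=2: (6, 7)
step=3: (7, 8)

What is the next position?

(6, 7)

Consecutive displacements (+1, +1), (-1, -1), (+1, +1) scale by a factor of -1 each step.
step 4: (7, 8) + (-1, -1) → (6, 7)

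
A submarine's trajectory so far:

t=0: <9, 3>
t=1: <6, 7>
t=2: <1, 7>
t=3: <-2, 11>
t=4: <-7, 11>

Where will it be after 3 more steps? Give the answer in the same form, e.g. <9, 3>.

The moves between consecutive positions are <-3, +4>, <-5, +0>, <-3, +4>, <-5, +0>; they repeat the 2-cycle [<-3, +4>, <-5, +0>].
step 5: apply <-3, +4> → <-10, 15>
step 6: apply <-5, +0> → <-15, 15>
step 7: apply <-3, +4> → <-18, 19>

<-18, 19>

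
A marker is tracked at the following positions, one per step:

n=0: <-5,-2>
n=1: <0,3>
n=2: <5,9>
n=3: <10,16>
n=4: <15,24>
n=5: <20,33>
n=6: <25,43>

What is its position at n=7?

First differences are <+5,+5>, <+5,+6>, <+5,+7>, <+5,+8>, <+5,+9>, <+5,+10>; their common second difference is <+0,+1> (constant acceleration).
step 7: <25,43> + <+5,+11> → <30,54>

<30,54>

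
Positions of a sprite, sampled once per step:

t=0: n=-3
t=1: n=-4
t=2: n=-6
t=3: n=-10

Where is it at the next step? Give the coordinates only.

n=-18

The jumps are -1, -2, -4 — a geometric progression with ratio 2.
step 4: -10 − 8 → n=-18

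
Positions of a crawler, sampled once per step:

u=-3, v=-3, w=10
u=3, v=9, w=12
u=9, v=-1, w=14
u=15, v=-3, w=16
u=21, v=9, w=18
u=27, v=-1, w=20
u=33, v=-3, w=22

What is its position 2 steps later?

The u coordinate changes by +6 each step, so at step 8 it is -3 + 8·(6) = 45.
The v coordinate repeats the cycle [-3, 9, -1] with period 3; step 8 mod 3 = 2, giving -1.
The w coordinate changes by +2 each step, so at step 8 it is 10 + 8·(2) = 26.

u=45, v=-1, w=26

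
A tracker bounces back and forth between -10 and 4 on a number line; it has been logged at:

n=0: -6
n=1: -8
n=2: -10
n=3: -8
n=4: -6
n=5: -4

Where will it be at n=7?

0

The value reflects between -10 and 4, moving 2 per step.
  step 6: -4 → -2
  step 7: -2 → 0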